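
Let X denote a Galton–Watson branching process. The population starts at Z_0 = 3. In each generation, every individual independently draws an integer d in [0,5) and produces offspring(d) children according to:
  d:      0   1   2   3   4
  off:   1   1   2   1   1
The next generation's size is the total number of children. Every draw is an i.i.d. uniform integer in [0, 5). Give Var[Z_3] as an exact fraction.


Outcome values over d=0..4: [1, 1, 2, 1, 1]
Σy = 6, Σy² = 8, M = 5
μ = 6/5 = 6/5,  σ² = 8/5 − (6/5)² = 4/25
V_0 = 0, E_0 = 3
V_1 = 4/25·E_0 + (6/5)²·V_0 = 12/25;  E_1 = 18/5
V_2 = 4/25·E_1 + (6/5)²·V_1 = 792/625;  E_2 = 108/25
V_3 = 4/25·E_2 + (6/5)²·V_2 = 39312/15625;  E_3 = 648/125

39312/15625


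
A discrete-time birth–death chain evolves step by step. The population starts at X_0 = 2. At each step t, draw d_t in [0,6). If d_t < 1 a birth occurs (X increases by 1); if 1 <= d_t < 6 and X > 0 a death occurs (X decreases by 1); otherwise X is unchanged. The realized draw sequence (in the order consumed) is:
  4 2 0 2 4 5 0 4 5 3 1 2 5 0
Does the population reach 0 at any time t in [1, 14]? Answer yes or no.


yes

t=0: X=2, d=4 → death, X_1=1
t=1: X=1, d=2 → death, X_2=0
t=2: X=0, d=0 → birth, X_3=1
t=3: X=1, d=2 → death, X_4=0
t=4: X=0, d=4 → hold, X_5=0
t=5: X=0, d=5 → hold, X_6=0
t=6: X=0, d=0 → birth, X_7=1
t=7: X=1, d=4 → death, X_8=0
t=8: X=0, d=5 → hold, X_9=0
t=9: X=0, d=3 → hold, X_10=0
t=10: X=0, d=1 → hold, X_11=0
t=11: X=0, d=2 → hold, X_12=0
t=12: X=0, d=5 → hold, X_13=0
t=13: X=0, d=0 → birth, X_14=1


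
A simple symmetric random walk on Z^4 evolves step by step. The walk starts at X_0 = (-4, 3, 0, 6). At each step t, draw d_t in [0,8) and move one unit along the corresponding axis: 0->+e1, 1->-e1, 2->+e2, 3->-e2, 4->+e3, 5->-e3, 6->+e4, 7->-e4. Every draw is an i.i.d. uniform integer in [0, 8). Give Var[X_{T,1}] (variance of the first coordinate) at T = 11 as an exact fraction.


11/4

Outcome values over d=0..7: [1, -1, 0, 0, 0, 0, 0, 0]
Σy = 0, Σy² = 2, M = 8
μ = 0/8 = 0,  σ² = 2/8 − (0)² = 1/4
Independent increments: Var[X_11] = 11·σ² = 11·(1/4) = 11/4


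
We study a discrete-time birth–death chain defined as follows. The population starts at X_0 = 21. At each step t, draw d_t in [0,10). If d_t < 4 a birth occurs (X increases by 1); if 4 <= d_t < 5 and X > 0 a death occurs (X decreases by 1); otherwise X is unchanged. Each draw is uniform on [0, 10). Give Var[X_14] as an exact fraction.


X can drop by at most 1 per step and X_0 = 21 > T = 14, so X_t >= 21 − t >= 7 > 0 for every t <= 14: the floor at 0 (the 'and X > 0' condition) never binds. Hence X_14 = X_0 + Σ_{t<14} Y_t with i.i.d. increments Y_t = y(d_t) ∈ {+1, −1, 0}.
Outcome values over d=0..9: [1, 1, 1, 1, -1, 0, 0, 0, 0, 0]
Σy = 3, Σy² = 5, M = 10
μ = 3/10 = 3/10,  σ² = 5/10 − (3/10)² = 41/100
Independent increments: Var[X_14] = 14·σ² = 14·(41/100) = 287/50

287/50


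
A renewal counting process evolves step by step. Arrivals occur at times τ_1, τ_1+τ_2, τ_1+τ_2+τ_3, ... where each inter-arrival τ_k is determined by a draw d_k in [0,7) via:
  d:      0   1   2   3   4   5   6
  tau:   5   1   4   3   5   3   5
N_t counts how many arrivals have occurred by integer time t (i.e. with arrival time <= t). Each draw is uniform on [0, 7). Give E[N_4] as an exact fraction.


Inter-arrival values over d=0..6: [5, 1, 4, 3, 5, 3, 5]
Each d has probability 1/7, so the pmf of τ is: f(1) = 1/7, f(3) = 2/7, f(4) = 1/7, f(5) = 3/7
Renewal equation for m(n) = E[N_n]: condition on τ_1 = k (if k <= n, one arrival plus a fresh copy on the remaining n−k steps): m(n) = F(n) + Σ_{k<=n} f(k)·m(n−k), where F(n) = P(τ <= n) and m(0) = 0
m(1) = F(1) = 1/7
m(2) = F(2) + f(1)·m(1) = 1/7 + 1/7·1/7 = 8/49
m(3) = F(3) + f(1)·m(2) = 3/7 + 1/7·8/49 = 155/343
m(4) = F(4) + f(1)·m(3) + f(3)·m(1) = 4/7 + 1/7·155/343 + 2/7·1/7 = 1625/2401
E[N_4] = m(4) = 1625/2401

1625/2401


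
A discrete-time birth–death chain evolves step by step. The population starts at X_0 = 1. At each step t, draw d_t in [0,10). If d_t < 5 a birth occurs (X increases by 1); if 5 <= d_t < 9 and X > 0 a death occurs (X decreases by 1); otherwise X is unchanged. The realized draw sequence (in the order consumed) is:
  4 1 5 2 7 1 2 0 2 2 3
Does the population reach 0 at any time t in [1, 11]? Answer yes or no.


no

t=0: X=1, d=4 → birth, X_1=2
t=1: X=2, d=1 → birth, X_2=3
t=2: X=3, d=5 → death, X_3=2
t=3: X=2, d=2 → birth, X_4=3
t=4: X=3, d=7 → death, X_5=2
t=5: X=2, d=1 → birth, X_6=3
t=6: X=3, d=2 → birth, X_7=4
t=7: X=4, d=0 → birth, X_8=5
t=8: X=5, d=2 → birth, X_9=6
t=9: X=6, d=2 → birth, X_10=7
t=10: X=7, d=3 → birth, X_11=8


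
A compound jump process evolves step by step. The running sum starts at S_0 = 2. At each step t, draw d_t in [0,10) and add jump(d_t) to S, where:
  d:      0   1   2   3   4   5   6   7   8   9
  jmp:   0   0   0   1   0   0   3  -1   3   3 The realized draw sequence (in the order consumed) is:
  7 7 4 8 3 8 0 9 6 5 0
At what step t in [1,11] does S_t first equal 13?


9

t=0: S=2, d=7, jump=-1, S_1=1
t=1: S=1, d=7, jump=-1, S_2=0
t=2: S=0, d=4, jump=0, S_3=0
t=3: S=0, d=8, jump=3, S_4=3
t=4: S=3, d=3, jump=1, S_5=4
t=5: S=4, d=8, jump=3, S_6=7
t=6: S=7, d=0, jump=0, S_7=7
t=7: S=7, d=9, jump=3, S_8=10
t=8: S=10, d=6, jump=3, S_9=13
t=9: S=13, d=5, jump=0, S_10=13
t=10: S=13, d=0, jump=0, S_11=13


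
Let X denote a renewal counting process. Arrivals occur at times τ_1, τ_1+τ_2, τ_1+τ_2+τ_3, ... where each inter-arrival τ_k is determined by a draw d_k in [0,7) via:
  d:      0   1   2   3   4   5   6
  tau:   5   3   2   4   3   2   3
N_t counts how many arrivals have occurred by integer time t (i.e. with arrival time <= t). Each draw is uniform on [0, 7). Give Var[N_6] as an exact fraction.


Inter-arrival values over d=0..6: [5, 3, 2, 4, 3, 2, 3]
Each d has probability 1/7, so the pmf of τ is: f(2) = 2/7, f(3) = 3/7, f(4) = 1/7, f(5) = 1/7
Let p_n(j) = P(N_n = j), with p_0 = [1]. Condition on τ_1: p_n(0) = P(τ > n), and for j >= 1, p_n(j) = Σ_{k<=n} f(k)·p_{n−k}(j−1)
p_1 = [1]  (j = 0)
p_2 = [5/7, 2/7]  (j = 0..1)
p_3 = [2/7, 5/7]  (j = 0..1)
p_4 = [1/7, 38/49, 4/49]  (j = 0..2)
p_5 = [0, 33/49, 16/49]  (j = 0..2)
p_6 = [0, 20/49, 195/343, 8/343]  (j = 0..3)
E[N_6] = Σ j·p_6(j) = 554/343;  E[N_6²] = Σ j²·p_6(j) = 992/343
Var[N_6] = 992/343 − (554/343)² = 33340/117649

33340/117649


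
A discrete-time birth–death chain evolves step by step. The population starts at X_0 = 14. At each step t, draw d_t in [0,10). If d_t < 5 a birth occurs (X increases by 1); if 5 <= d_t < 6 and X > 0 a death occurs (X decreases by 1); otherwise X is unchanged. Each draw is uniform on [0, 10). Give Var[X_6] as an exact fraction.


X can drop by at most 1 per step and X_0 = 14 > T = 6, so X_t >= 14 − t >= 8 > 0 for every t <= 6: the floor at 0 (the 'and X > 0' condition) never binds. Hence X_6 = X_0 + Σ_{t<6} Y_t with i.i.d. increments Y_t = y(d_t) ∈ {+1, −1, 0}.
Outcome values over d=0..9: [1, 1, 1, 1, 1, -1, 0, 0, 0, 0]
Σy = 4, Σy² = 6, M = 10
μ = 4/10 = 2/5,  σ² = 6/10 − (2/5)² = 11/25
Independent increments: Var[X_6] = 6·σ² = 6·(11/25) = 66/25

66/25


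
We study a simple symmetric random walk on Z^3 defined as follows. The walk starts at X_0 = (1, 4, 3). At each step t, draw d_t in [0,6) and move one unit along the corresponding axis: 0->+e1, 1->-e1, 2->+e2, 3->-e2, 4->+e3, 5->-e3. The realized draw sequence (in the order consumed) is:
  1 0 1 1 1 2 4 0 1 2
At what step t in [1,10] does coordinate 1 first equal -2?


t=0: X=(1, 4, 3), d=1 → -e1, X_1=(0, 4, 3)
t=1: X=(0, 4, 3), d=0 → +e1, X_2=(1, 4, 3)
t=2: X=(1, 4, 3), d=1 → -e1, X_3=(0, 4, 3)
t=3: X=(0, 4, 3), d=1 → -e1, X_4=(-1, 4, 3)
t=4: X=(-1, 4, 3), d=1 → -e1, X_5=(-2, 4, 3)
t=5: X=(-2, 4, 3), d=2 → +e2, X_6=(-2, 5, 3)
t=6: X=(-2, 5, 3), d=4 → +e3, X_7=(-2, 5, 4)
t=7: X=(-2, 5, 4), d=0 → +e1, X_8=(-1, 5, 4)
t=8: X=(-1, 5, 4), d=1 → -e1, X_9=(-2, 5, 4)
t=9: X=(-2, 5, 4), d=2 → +e2, X_10=(-2, 6, 4)

5


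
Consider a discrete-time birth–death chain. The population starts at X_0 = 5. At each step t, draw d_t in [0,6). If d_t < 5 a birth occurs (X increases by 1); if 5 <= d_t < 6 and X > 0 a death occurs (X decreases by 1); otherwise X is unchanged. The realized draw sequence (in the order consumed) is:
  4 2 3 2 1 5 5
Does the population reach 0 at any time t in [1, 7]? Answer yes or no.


no

t=0: X=5, d=4 → birth, X_1=6
t=1: X=6, d=2 → birth, X_2=7
t=2: X=7, d=3 → birth, X_3=8
t=3: X=8, d=2 → birth, X_4=9
t=4: X=9, d=1 → birth, X_5=10
t=5: X=10, d=5 → death, X_6=9
t=6: X=9, d=5 → death, X_7=8


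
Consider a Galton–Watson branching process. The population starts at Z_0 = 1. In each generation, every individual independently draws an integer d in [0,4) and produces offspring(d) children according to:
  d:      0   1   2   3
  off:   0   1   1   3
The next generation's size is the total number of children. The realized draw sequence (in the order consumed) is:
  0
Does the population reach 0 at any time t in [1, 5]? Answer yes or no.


yes

gen 0: Z_0=1, draws=[0], offspring=[0], Z_1=0
gen 1: Z_1=0, draws=[], offspring=[], Z_2=0
gen 2: Z_2=0, draws=[], offspring=[], Z_3=0
gen 3: Z_3=0, draws=[], offspring=[], Z_4=0
gen 4: Z_4=0, draws=[], offspring=[], Z_5=0


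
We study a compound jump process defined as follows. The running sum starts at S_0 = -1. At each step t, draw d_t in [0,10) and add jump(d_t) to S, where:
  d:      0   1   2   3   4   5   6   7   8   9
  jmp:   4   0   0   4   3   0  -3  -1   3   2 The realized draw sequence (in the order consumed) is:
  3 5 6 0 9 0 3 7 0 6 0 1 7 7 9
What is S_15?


t=0: S=-1, d=3, jump=4, S_1=3
t=1: S=3, d=5, jump=0, S_2=3
t=2: S=3, d=6, jump=-3, S_3=0
t=3: S=0, d=0, jump=4, S_4=4
t=4: S=4, d=9, jump=2, S_5=6
t=5: S=6, d=0, jump=4, S_6=10
t=6: S=10, d=3, jump=4, S_7=14
t=7: S=14, d=7, jump=-1, S_8=13
t=8: S=13, d=0, jump=4, S_9=17
t=9: S=17, d=6, jump=-3, S_10=14
t=10: S=14, d=0, jump=4, S_11=18
t=11: S=18, d=1, jump=0, S_12=18
t=12: S=18, d=7, jump=-1, S_13=17
t=13: S=17, d=7, jump=-1, S_14=16
t=14: S=16, d=9, jump=2, S_15=18

18


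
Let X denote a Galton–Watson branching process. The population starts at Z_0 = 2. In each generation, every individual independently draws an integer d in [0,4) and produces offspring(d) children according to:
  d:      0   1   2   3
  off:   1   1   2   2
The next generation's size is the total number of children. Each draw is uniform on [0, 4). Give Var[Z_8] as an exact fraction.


13789035/32768

Outcome values over d=0..3: [1, 1, 2, 2]
Σy = 6, Σy² = 10, M = 4
μ = 6/4 = 3/2,  σ² = 10/4 − (3/2)² = 1/4
V_0 = 0, E_0 = 2
V_1 = 1/4·E_0 + (3/2)²·V_0 = 1/2;  E_1 = 3
V_2 = 1/4·E_1 + (3/2)²·V_1 = 15/8;  E_2 = 9/2
V_3 = 1/4·E_2 + (3/2)²·V_2 = 171/32;  E_3 = 27/4
V_4 = 1/4·E_3 + (3/2)²·V_3 = 1755/128;  E_4 = 81/8
V_5 = 1/4·E_4 + (3/2)²·V_4 = 17091/512;  E_5 = 243/16
V_6 = 1/4·E_5 + (3/2)²·V_5 = 161595/2048;  E_6 = 729/32
V_7 = 1/4·E_6 + (3/2)²·V_6 = 1501011/8192;  E_7 = 2187/64
V_8 = 1/4·E_7 + (3/2)²·V_7 = 13789035/32768;  E_8 = 6561/128


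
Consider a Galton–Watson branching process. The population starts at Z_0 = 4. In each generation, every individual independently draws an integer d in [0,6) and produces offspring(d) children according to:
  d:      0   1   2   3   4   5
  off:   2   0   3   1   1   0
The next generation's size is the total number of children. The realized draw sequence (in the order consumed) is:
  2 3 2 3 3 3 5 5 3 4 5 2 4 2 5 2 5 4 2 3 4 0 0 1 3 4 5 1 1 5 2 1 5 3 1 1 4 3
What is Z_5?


6

gen 0: Z_0=4, draws=[2, 3, 2, 3], offspring=[3, 1, 3, 1], Z_1=8
gen 1: Z_1=8, draws=[3, 3, 5, 5, 3, 4, 5, 2], offspring=[1, 1, 0, 0, 1, 1, 0, 3], Z_2=7
gen 2: Z_2=7, draws=[4, 2, 5, 2, 5, 4, 2], offspring=[1, 3, 0, 3, 0, 1, 3], Z_3=11
gen 3: Z_3=11, draws=[3, 4, 0, 0, 1, 3, 4, 5, 1, 1, 5], offspring=[1, 1, 2, 2, 0, 1, 1, 0, 0, 0, 0], Z_4=8
gen 4: Z_4=8, draws=[2, 1, 5, 3, 1, 1, 4, 3], offspring=[3, 0, 0, 1, 0, 0, 1, 1], Z_5=6


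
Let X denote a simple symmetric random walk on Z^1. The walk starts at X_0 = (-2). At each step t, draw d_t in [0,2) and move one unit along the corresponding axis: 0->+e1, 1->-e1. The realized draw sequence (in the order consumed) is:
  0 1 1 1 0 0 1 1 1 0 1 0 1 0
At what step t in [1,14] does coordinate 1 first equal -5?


t=0: X=(-2), d=0 → +e1, X_1=(-1)
t=1: X=(-1), d=1 → -e1, X_2=(-2)
t=2: X=(-2), d=1 → -e1, X_3=(-3)
t=3: X=(-3), d=1 → -e1, X_4=(-4)
t=4: X=(-4), d=0 → +e1, X_5=(-3)
t=5: X=(-3), d=0 → +e1, X_6=(-2)
t=6: X=(-2), d=1 → -e1, X_7=(-3)
t=7: X=(-3), d=1 → -e1, X_8=(-4)
t=8: X=(-4), d=1 → -e1, X_9=(-5)
t=9: X=(-5), d=0 → +e1, X_10=(-4)
t=10: X=(-4), d=1 → -e1, X_11=(-5)
t=11: X=(-5), d=0 → +e1, X_12=(-4)
t=12: X=(-4), d=1 → -e1, X_13=(-5)
t=13: X=(-5), d=0 → +e1, X_14=(-4)

9


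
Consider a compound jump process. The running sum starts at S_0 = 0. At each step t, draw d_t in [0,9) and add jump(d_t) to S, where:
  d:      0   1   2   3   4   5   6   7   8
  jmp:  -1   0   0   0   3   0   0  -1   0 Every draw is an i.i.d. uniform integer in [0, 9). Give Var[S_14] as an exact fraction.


Outcome values over d=0..8: [-1, 0, 0, 0, 3, 0, 0, -1, 0]
Σy = 1, Σy² = 11, M = 9
μ = 1/9 = 1/9,  σ² = 11/9 − (1/9)² = 98/81
Independent increments: Var[S_14] = 14·σ² = 14·(98/81) = 1372/81

1372/81


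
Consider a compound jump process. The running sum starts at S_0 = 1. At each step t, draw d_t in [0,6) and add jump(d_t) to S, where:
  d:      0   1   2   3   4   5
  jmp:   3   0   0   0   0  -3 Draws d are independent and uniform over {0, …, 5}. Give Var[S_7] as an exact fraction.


21

Outcome values over d=0..5: [3, 0, 0, 0, 0, -3]
Σy = 0, Σy² = 18, M = 6
μ = 0/6 = 0,  σ² = 18/6 − (0)² = 3
Independent increments: Var[S_7] = 7·σ² = 7·(3) = 21


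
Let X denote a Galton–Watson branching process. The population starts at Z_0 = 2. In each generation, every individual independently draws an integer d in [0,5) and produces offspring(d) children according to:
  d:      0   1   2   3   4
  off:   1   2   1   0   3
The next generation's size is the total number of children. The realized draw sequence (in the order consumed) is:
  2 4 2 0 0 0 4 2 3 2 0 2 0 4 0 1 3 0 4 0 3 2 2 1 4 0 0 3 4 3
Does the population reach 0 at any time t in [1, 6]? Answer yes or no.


no

gen 0: Z_0=2, draws=[2, 4], offspring=[1, 3], Z_1=4
gen 1: Z_1=4, draws=[2, 0, 0, 0], offspring=[1, 1, 1, 1], Z_2=4
gen 2: Z_2=4, draws=[4, 2, 3, 2], offspring=[3, 1, 0, 1], Z_3=5
gen 3: Z_3=5, draws=[0, 2, 0, 4, 0], offspring=[1, 1, 1, 3, 1], Z_4=7
gen 4: Z_4=7, draws=[1, 3, 0, 4, 0, 3, 2], offspring=[2, 0, 1, 3, 1, 0, 1], Z_5=8
gen 5: Z_5=8, draws=[2, 1, 4, 0, 0, 3, 4, 3], offspring=[1, 2, 3, 1, 1, 0, 3, 0], Z_6=11


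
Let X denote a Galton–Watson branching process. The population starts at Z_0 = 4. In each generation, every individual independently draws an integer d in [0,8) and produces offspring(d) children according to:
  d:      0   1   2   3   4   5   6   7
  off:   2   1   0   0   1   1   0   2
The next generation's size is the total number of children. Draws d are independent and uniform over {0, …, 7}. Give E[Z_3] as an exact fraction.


343/128

Outcome values over d=0..7: [2, 1, 0, 0, 1, 1, 0, 2]
Σy = 7, Σy² = 11, M = 8
μ = 7/8 = 7/8,  σ² = 11/8 − (7/8)² = 39/64
E[Z_0] = 4
E[Z_1] = 7/8·E[Z_0] = 7/2
E[Z_2] = 7/8·E[Z_1] = 49/16
E[Z_3] = 7/8·E[Z_2] = 343/128


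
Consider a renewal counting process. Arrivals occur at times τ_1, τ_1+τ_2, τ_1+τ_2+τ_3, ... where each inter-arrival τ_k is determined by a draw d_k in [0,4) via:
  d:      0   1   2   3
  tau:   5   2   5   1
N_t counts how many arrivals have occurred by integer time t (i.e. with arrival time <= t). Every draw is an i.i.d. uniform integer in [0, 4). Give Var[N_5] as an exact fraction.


Inter-arrival values over d=0..3: [5, 2, 5, 1]
Each d has probability 1/4, so the pmf of τ is: f(1) = 1/4, f(2) = 1/4, f(5) = 1/2
Let p_n(j) = P(N_n = j), with p_0 = [1]. Condition on τ_1: p_n(0) = P(τ > n), and for j >= 1, p_n(j) = Σ_{k<=n} f(k)·p_{n−k}(j−1)
p_1 = [3/4, 1/4]  (j = 0..1)
p_2 = [1/2, 7/16, 1/16]  (j = 0..2)
p_3 = [1/2, 5/16, 11/64, 1/64]  (j = 0..3)
p_4 = [1/2, 1/4, 3/16, 15/256, 1/256]  (j = 0..4)
p_5 = [0, 3/4, 9/64, 23/256, 19/1024, 1/1024]  (j = 0..5)
E[N_5] = Σ j·p_5(j) = 1413/1024;  E[N_5²] = Σ j²·p_5(j) = 2501/1024
Var[N_5] = 2501/1024 − (1413/1024)² = 564455/1048576

564455/1048576


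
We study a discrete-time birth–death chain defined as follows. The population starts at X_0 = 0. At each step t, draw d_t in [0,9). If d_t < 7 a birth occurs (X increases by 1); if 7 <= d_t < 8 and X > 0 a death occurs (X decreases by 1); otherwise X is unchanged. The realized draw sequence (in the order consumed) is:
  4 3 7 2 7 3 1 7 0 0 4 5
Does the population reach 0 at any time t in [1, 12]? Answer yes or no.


no

t=0: X=0, d=4 → birth, X_1=1
t=1: X=1, d=3 → birth, X_2=2
t=2: X=2, d=7 → death, X_3=1
t=3: X=1, d=2 → birth, X_4=2
t=4: X=2, d=7 → death, X_5=1
t=5: X=1, d=3 → birth, X_6=2
t=6: X=2, d=1 → birth, X_7=3
t=7: X=3, d=7 → death, X_8=2
t=8: X=2, d=0 → birth, X_9=3
t=9: X=3, d=0 → birth, X_10=4
t=10: X=4, d=4 → birth, X_11=5
t=11: X=5, d=5 → birth, X_12=6


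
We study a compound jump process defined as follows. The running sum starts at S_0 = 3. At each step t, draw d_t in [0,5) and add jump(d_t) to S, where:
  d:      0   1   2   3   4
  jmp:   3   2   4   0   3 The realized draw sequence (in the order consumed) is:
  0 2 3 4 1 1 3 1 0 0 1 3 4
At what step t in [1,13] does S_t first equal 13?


t=0: S=3, d=0, jump=3, S_1=6
t=1: S=6, d=2, jump=4, S_2=10
t=2: S=10, d=3, jump=0, S_3=10
t=3: S=10, d=4, jump=3, S_4=13
t=4: S=13, d=1, jump=2, S_5=15
t=5: S=15, d=1, jump=2, S_6=17
t=6: S=17, d=3, jump=0, S_7=17
t=7: S=17, d=1, jump=2, S_8=19
t=8: S=19, d=0, jump=3, S_9=22
t=9: S=22, d=0, jump=3, S_10=25
t=10: S=25, d=1, jump=2, S_11=27
t=11: S=27, d=3, jump=0, S_12=27
t=12: S=27, d=4, jump=3, S_13=30

4


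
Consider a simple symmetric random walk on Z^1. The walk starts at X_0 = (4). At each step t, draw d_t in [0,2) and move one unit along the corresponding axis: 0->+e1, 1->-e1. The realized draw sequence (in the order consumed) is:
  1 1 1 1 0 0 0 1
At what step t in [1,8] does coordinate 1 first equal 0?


t=0: X=(4), d=1 → -e1, X_1=(3)
t=1: X=(3), d=1 → -e1, X_2=(2)
t=2: X=(2), d=1 → -e1, X_3=(1)
t=3: X=(1), d=1 → -e1, X_4=(0)
t=4: X=(0), d=0 → +e1, X_5=(1)
t=5: X=(1), d=0 → +e1, X_6=(2)
t=6: X=(2), d=0 → +e1, X_7=(3)
t=7: X=(3), d=1 → -e1, X_8=(2)

4


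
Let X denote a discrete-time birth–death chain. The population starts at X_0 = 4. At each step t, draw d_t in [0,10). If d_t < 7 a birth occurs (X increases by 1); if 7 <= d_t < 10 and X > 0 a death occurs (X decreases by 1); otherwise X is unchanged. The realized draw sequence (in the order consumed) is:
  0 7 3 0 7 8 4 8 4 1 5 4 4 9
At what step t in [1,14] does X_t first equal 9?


t=0: X=4, d=0 → birth, X_1=5
t=1: X=5, d=7 → death, X_2=4
t=2: X=4, d=3 → birth, X_3=5
t=3: X=5, d=0 → birth, X_4=6
t=4: X=6, d=7 → death, X_5=5
t=5: X=5, d=8 → death, X_6=4
t=6: X=4, d=4 → birth, X_7=5
t=7: X=5, d=8 → death, X_8=4
t=8: X=4, d=4 → birth, X_9=5
t=9: X=5, d=1 → birth, X_10=6
t=10: X=6, d=5 → birth, X_11=7
t=11: X=7, d=4 → birth, X_12=8
t=12: X=8, d=4 → birth, X_13=9
t=13: X=9, d=9 → death, X_14=8

13


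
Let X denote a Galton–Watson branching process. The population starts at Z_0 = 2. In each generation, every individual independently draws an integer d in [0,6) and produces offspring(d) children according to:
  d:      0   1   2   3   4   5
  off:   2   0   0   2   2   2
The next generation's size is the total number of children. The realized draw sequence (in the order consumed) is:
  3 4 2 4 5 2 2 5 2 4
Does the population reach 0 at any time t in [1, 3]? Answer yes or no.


no

gen 0: Z_0=2, draws=[3, 4], offspring=[2, 2], Z_1=4
gen 1: Z_1=4, draws=[2, 4, 5, 2], offspring=[0, 2, 2, 0], Z_2=4
gen 2: Z_2=4, draws=[2, 5, 2, 4], offspring=[0, 2, 0, 2], Z_3=4


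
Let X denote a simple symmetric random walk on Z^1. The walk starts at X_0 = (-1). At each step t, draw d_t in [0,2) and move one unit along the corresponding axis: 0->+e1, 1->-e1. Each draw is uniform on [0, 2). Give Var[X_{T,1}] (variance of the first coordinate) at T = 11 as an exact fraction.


11

Outcome values over d=0..1: [1, -1]
Σy = 0, Σy² = 2, M = 2
μ = 0/2 = 0,  σ² = 2/2 − (0)² = 1
Independent increments: Var[X_11] = 11·σ² = 11·(1) = 11


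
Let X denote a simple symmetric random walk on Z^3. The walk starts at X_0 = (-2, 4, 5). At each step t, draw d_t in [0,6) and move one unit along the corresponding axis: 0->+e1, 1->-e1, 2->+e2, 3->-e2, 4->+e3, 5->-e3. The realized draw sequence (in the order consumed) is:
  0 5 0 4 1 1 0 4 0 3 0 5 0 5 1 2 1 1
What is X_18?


(-1, 4, 4)

t=0: X=(-2, 4, 5), d=0 → +e1, X_1=(-1, 4, 5)
t=1: X=(-1, 4, 5), d=5 → -e3, X_2=(-1, 4, 4)
t=2: X=(-1, 4, 4), d=0 → +e1, X_3=(0, 4, 4)
t=3: X=(0, 4, 4), d=4 → +e3, X_4=(0, 4, 5)
t=4: X=(0, 4, 5), d=1 → -e1, X_5=(-1, 4, 5)
t=5: X=(-1, 4, 5), d=1 → -e1, X_6=(-2, 4, 5)
t=6: X=(-2, 4, 5), d=0 → +e1, X_7=(-1, 4, 5)
t=7: X=(-1, 4, 5), d=4 → +e3, X_8=(-1, 4, 6)
t=8: X=(-1, 4, 6), d=0 → +e1, X_9=(0, 4, 6)
t=9: X=(0, 4, 6), d=3 → -e2, X_10=(0, 3, 6)
t=10: X=(0, 3, 6), d=0 → +e1, X_11=(1, 3, 6)
t=11: X=(1, 3, 6), d=5 → -e3, X_12=(1, 3, 5)
t=12: X=(1, 3, 5), d=0 → +e1, X_13=(2, 3, 5)
t=13: X=(2, 3, 5), d=5 → -e3, X_14=(2, 3, 4)
t=14: X=(2, 3, 4), d=1 → -e1, X_15=(1, 3, 4)
t=15: X=(1, 3, 4), d=2 → +e2, X_16=(1, 4, 4)
t=16: X=(1, 4, 4), d=1 → -e1, X_17=(0, 4, 4)
t=17: X=(0, 4, 4), d=1 → -e1, X_18=(-1, 4, 4)


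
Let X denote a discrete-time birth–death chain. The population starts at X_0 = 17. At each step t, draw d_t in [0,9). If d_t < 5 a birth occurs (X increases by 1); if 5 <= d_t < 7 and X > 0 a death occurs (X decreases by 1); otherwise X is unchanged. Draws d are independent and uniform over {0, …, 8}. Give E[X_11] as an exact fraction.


X can drop by at most 1 per step and X_0 = 17 > T = 11, so X_t >= 17 − t >= 6 > 0 for every t <= 11: the floor at 0 (the 'and X > 0' condition) never binds. Hence X_11 = X_0 + Σ_{t<11} Y_t with i.i.d. increments Y_t = y(d_t) ∈ {+1, −1, 0}.
Outcome values over d=0..8: [1, 1, 1, 1, 1, -1, -1, 0, 0]
Σy = 3, Σy² = 7, M = 9
μ = 3/9 = 1/3,  σ² = 7/9 − (1/3)² = 2/3
E[X_11] = 17 + 11·(1/3) = 62/3

62/3


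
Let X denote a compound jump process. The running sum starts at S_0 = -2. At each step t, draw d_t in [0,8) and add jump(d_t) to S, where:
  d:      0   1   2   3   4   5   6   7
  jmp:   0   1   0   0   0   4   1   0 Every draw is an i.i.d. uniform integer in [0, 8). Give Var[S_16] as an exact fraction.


27

Outcome values over d=0..7: [0, 1, 0, 0, 0, 4, 1, 0]
Σy = 6, Σy² = 18, M = 8
μ = 6/8 = 3/4,  σ² = 18/8 − (3/4)² = 27/16
Independent increments: Var[S_16] = 16·σ² = 16·(27/16) = 27


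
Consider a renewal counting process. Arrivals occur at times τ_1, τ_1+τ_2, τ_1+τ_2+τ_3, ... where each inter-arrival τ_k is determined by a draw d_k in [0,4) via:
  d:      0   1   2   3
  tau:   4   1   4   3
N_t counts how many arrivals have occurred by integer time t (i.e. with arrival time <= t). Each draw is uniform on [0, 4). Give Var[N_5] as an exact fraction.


Inter-arrival values over d=0..3: [4, 1, 4, 3]
Each d has probability 1/4, so the pmf of τ is: f(1) = 1/4, f(3) = 1/4, f(4) = 1/2
Let p_n(j) = P(N_n = j), with p_0 = [1]. Condition on τ_1: p_n(0) = P(τ > n), and for j >= 1, p_n(j) = Σ_{k<=n} f(k)·p_{n−k}(j−1)
p_1 = [3/4, 1/4]  (j = 0..1)
p_2 = [3/4, 3/16, 1/16]  (j = 0..2)
p_3 = [1/2, 7/16, 3/64, 1/64]  (j = 0..3)
p_4 = [0, 13/16, 11/64, 3/256, 1/256]  (j = 0..4)
p_5 = [0, 9/16, 3/8, 15/256, 3/1024, 1/1024]  (j = 0..5)
E[N_5] = Σ j·p_5(j) = 1541/1024;  E[N_5²] = Σ j²·p_5(j) = 2725/1024
Var[N_5] = 2725/1024 − (1541/1024)² = 415719/1048576

415719/1048576


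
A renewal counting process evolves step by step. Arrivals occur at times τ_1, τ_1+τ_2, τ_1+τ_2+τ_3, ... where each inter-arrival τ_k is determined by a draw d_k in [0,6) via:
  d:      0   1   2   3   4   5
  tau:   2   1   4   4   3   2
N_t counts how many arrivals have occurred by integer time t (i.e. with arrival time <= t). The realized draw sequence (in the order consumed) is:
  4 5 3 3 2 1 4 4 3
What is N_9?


draw d_1=4: τ_1=3, arrival time A_1=3
draw d_2=5: τ_2=2, arrival time A_2=5
draw d_3=3: τ_3=4, arrival time A_3=9
draw d_4=3: τ_4=4, arrival time A_4=13
draw d_5=2: τ_5=4, arrival time A_5=17
draw d_6=1: τ_6=1, arrival time A_6=18
draw d_7=4: τ_7=3, arrival time A_7=21
draw d_8=4: τ_8=3, arrival time A_8=24
draw d_9=3: τ_9=4, arrival time A_9=28
N_t over t=0..9: 0:0 1:0 2:0 3:1 4:1 5:2 6:2 7:2 8:2 9:3

3


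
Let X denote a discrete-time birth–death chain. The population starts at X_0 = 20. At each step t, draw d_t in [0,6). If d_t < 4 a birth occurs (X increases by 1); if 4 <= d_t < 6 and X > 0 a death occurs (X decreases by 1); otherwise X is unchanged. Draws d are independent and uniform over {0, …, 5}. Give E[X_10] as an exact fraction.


70/3

X can drop by at most 1 per step and X_0 = 20 > T = 10, so X_t >= 20 − t >= 10 > 0 for every t <= 10: the floor at 0 (the 'and X > 0' condition) never binds. Hence X_10 = X_0 + Σ_{t<10} Y_t with i.i.d. increments Y_t = y(d_t) ∈ {+1, −1, 0}.
Outcome values over d=0..5: [1, 1, 1, 1, -1, -1]
Σy = 2, Σy² = 6, M = 6
μ = 2/6 = 1/3,  σ² = 6/6 − (1/3)² = 8/9
E[X_10] = 20 + 10·(1/3) = 70/3


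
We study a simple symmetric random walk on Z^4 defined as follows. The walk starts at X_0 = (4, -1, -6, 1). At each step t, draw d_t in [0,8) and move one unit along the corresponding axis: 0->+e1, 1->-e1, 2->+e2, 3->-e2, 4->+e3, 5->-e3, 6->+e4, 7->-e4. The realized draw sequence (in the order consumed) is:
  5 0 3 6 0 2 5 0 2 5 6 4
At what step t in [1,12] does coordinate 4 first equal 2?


t=0: X=(4, -1, -6, 1), d=5 → -e3, X_1=(4, -1, -7, 1)
t=1: X=(4, -1, -7, 1), d=0 → +e1, X_2=(5, -1, -7, 1)
t=2: X=(5, -1, -7, 1), d=3 → -e2, X_3=(5, -2, -7, 1)
t=3: X=(5, -2, -7, 1), d=6 → +e4, X_4=(5, -2, -7, 2)
t=4: X=(5, -2, -7, 2), d=0 → +e1, X_5=(6, -2, -7, 2)
t=5: X=(6, -2, -7, 2), d=2 → +e2, X_6=(6, -1, -7, 2)
t=6: X=(6, -1, -7, 2), d=5 → -e3, X_7=(6, -1, -8, 2)
t=7: X=(6, -1, -8, 2), d=0 → +e1, X_8=(7, -1, -8, 2)
t=8: X=(7, -1, -8, 2), d=2 → +e2, X_9=(7, 0, -8, 2)
t=9: X=(7, 0, -8, 2), d=5 → -e3, X_10=(7, 0, -9, 2)
t=10: X=(7, 0, -9, 2), d=6 → +e4, X_11=(7, 0, -9, 3)
t=11: X=(7, 0, -9, 3), d=4 → +e3, X_12=(7, 0, -8, 3)

4


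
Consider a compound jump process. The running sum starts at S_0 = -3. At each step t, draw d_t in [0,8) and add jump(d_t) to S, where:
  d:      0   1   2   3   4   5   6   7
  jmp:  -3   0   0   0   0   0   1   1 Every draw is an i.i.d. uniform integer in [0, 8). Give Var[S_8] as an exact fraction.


87/8

Outcome values over d=0..7: [-3, 0, 0, 0, 0, 0, 1, 1]
Σy = -1, Σy² = 11, M = 8
μ = -1/8 = -1/8,  σ² = 11/8 − (-1/8)² = 87/64
Independent increments: Var[S_8] = 8·σ² = 8·(87/64) = 87/8


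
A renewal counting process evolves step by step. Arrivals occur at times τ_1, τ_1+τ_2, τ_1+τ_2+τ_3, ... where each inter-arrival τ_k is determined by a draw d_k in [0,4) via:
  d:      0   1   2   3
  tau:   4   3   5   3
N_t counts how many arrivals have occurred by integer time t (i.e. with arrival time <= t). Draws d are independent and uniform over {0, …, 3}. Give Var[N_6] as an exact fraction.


Inter-arrival values over d=0..3: [4, 3, 5, 3]
Each d has probability 1/4, so the pmf of τ is: f(3) = 1/2, f(4) = 1/4, f(5) = 1/4
Let p_n(j) = P(N_n = j), with p_0 = [1]. Condition on τ_1: p_n(0) = P(τ > n), and for j >= 1, p_n(j) = Σ_{k<=n} f(k)·p_{n−k}(j−1)
p_1 = [1]  (j = 0)
p_2 = [1]  (j = 0)
p_3 = [1/2, 1/2]  (j = 0..1)
p_4 = [1/4, 3/4]  (j = 0..1)
p_5 = [0, 1]  (j = 0..1)
p_6 = [0, 3/4, 1/4]  (j = 0..2)
E[N_6] = Σ j·p_6(j) = 5/4;  E[N_6²] = Σ j²·p_6(j) = 7/4
Var[N_6] = 7/4 − (5/4)² = 3/16

3/16


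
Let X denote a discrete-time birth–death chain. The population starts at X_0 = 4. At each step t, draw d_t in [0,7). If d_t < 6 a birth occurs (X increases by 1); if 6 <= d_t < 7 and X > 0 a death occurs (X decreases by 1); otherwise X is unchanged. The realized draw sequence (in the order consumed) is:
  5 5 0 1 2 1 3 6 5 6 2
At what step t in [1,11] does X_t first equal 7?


3

t=0: X=4, d=5 → birth, X_1=5
t=1: X=5, d=5 → birth, X_2=6
t=2: X=6, d=0 → birth, X_3=7
t=3: X=7, d=1 → birth, X_4=8
t=4: X=8, d=2 → birth, X_5=9
t=5: X=9, d=1 → birth, X_6=10
t=6: X=10, d=3 → birth, X_7=11
t=7: X=11, d=6 → death, X_8=10
t=8: X=10, d=5 → birth, X_9=11
t=9: X=11, d=6 → death, X_10=10
t=10: X=10, d=2 → birth, X_11=11


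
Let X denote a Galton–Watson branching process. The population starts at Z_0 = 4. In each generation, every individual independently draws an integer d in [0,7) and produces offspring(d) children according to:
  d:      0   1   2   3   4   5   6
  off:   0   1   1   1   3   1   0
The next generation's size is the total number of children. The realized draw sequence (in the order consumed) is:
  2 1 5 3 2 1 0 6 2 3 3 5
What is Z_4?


2

gen 0: Z_0=4, draws=[2, 1, 5, 3], offspring=[1, 1, 1, 1], Z_1=4
gen 1: Z_1=4, draws=[2, 1, 0, 6], offspring=[1, 1, 0, 0], Z_2=2
gen 2: Z_2=2, draws=[2, 3], offspring=[1, 1], Z_3=2
gen 3: Z_3=2, draws=[3, 5], offspring=[1, 1], Z_4=2


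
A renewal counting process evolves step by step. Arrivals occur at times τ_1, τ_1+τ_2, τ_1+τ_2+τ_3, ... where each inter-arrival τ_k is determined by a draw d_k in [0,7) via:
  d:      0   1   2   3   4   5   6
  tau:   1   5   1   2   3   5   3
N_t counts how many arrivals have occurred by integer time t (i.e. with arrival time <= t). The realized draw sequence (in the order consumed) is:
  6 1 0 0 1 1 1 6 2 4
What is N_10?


4

draw d_1=6: τ_1=3, arrival time A_1=3
draw d_2=1: τ_2=5, arrival time A_2=8
draw d_3=0: τ_3=1, arrival time A_3=9
draw d_4=0: τ_4=1, arrival time A_4=10
draw d_5=1: τ_5=5, arrival time A_5=15
draw d_6=1: τ_6=5, arrival time A_6=20
draw d_7=1: τ_7=5, arrival time A_7=25
draw d_8=6: τ_8=3, arrival time A_8=28
draw d_9=2: τ_9=1, arrival time A_9=29
draw d_10=4: τ_10=3, arrival time A_10=32
N_t over t=0..10: 0:0 1:0 2:0 3:1 4:1 5:1 6:1 7:1 8:2 9:3 10:4


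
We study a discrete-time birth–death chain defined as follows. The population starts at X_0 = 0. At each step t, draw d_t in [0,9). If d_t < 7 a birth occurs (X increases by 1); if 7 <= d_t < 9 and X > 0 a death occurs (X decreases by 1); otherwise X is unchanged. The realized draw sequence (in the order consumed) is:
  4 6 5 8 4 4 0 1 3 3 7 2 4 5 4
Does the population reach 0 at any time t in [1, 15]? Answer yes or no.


t=0: X=0, d=4 → birth, X_1=1
t=1: X=1, d=6 → birth, X_2=2
t=2: X=2, d=5 → birth, X_3=3
t=3: X=3, d=8 → death, X_4=2
t=4: X=2, d=4 → birth, X_5=3
t=5: X=3, d=4 → birth, X_6=4
t=6: X=4, d=0 → birth, X_7=5
t=7: X=5, d=1 → birth, X_8=6
t=8: X=6, d=3 → birth, X_9=7
t=9: X=7, d=3 → birth, X_10=8
t=10: X=8, d=7 → death, X_11=7
t=11: X=7, d=2 → birth, X_12=8
t=12: X=8, d=4 → birth, X_13=9
t=13: X=9, d=5 → birth, X_14=10
t=14: X=10, d=4 → birth, X_15=11

no


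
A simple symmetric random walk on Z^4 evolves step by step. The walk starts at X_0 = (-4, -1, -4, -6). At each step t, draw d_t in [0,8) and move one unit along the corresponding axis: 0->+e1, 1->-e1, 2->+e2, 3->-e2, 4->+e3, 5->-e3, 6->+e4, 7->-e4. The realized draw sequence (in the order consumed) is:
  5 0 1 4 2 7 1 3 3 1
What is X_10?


(-6, -2, -4, -7)

t=0: X=(-4, -1, -4, -6), d=5 → -e3, X_1=(-4, -1, -5, -6)
t=1: X=(-4, -1, -5, -6), d=0 → +e1, X_2=(-3, -1, -5, -6)
t=2: X=(-3, -1, -5, -6), d=1 → -e1, X_3=(-4, -1, -5, -6)
t=3: X=(-4, -1, -5, -6), d=4 → +e3, X_4=(-4, -1, -4, -6)
t=4: X=(-4, -1, -4, -6), d=2 → +e2, X_5=(-4, 0, -4, -6)
t=5: X=(-4, 0, -4, -6), d=7 → -e4, X_6=(-4, 0, -4, -7)
t=6: X=(-4, 0, -4, -7), d=1 → -e1, X_7=(-5, 0, -4, -7)
t=7: X=(-5, 0, -4, -7), d=3 → -e2, X_8=(-5, -1, -4, -7)
t=8: X=(-5, -1, -4, -7), d=3 → -e2, X_9=(-5, -2, -4, -7)
t=9: X=(-5, -2, -4, -7), d=1 → -e1, X_10=(-6, -2, -4, -7)


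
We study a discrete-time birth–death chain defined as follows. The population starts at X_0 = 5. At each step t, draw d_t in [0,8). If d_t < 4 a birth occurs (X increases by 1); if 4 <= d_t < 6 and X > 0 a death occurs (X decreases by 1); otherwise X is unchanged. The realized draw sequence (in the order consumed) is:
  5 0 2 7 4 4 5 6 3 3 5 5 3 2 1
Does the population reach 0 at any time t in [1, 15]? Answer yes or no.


no

t=0: X=5, d=5 → death, X_1=4
t=1: X=4, d=0 → birth, X_2=5
t=2: X=5, d=2 → birth, X_3=6
t=3: X=6, d=7 → hold, X_4=6
t=4: X=6, d=4 → death, X_5=5
t=5: X=5, d=4 → death, X_6=4
t=6: X=4, d=5 → death, X_7=3
t=7: X=3, d=6 → hold, X_8=3
t=8: X=3, d=3 → birth, X_9=4
t=9: X=4, d=3 → birth, X_10=5
t=10: X=5, d=5 → death, X_11=4
t=11: X=4, d=5 → death, X_12=3
t=12: X=3, d=3 → birth, X_13=4
t=13: X=4, d=2 → birth, X_14=5
t=14: X=5, d=1 → birth, X_15=6


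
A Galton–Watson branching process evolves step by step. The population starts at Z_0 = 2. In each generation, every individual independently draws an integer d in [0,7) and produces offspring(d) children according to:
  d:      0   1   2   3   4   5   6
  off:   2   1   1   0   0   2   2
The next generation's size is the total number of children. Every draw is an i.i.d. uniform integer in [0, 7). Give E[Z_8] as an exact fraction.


33554432/5764801

Outcome values over d=0..6: [2, 1, 1, 0, 0, 2, 2]
Σy = 8, Σy² = 14, M = 7
μ = 8/7 = 8/7,  σ² = 14/7 − (8/7)² = 34/49
E[Z_0] = 2
E[Z_1] = 8/7·E[Z_0] = 16/7
E[Z_2] = 8/7·E[Z_1] = 128/49
E[Z_3] = 8/7·E[Z_2] = 1024/343
E[Z_4] = 8/7·E[Z_3] = 8192/2401
E[Z_5] = 8/7·E[Z_4] = 65536/16807
E[Z_6] = 8/7·E[Z_5] = 524288/117649
E[Z_7] = 8/7·E[Z_6] = 4194304/823543
E[Z_8] = 8/7·E[Z_7] = 33554432/5764801


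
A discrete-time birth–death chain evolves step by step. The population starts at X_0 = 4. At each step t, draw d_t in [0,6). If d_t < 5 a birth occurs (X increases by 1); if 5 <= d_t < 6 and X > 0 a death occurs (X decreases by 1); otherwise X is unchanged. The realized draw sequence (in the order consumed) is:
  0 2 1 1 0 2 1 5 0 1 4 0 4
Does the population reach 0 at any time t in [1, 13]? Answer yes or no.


t=0: X=4, d=0 → birth, X_1=5
t=1: X=5, d=2 → birth, X_2=6
t=2: X=6, d=1 → birth, X_3=7
t=3: X=7, d=1 → birth, X_4=8
t=4: X=8, d=0 → birth, X_5=9
t=5: X=9, d=2 → birth, X_6=10
t=6: X=10, d=1 → birth, X_7=11
t=7: X=11, d=5 → death, X_8=10
t=8: X=10, d=0 → birth, X_9=11
t=9: X=11, d=1 → birth, X_10=12
t=10: X=12, d=4 → birth, X_11=13
t=11: X=13, d=0 → birth, X_12=14
t=12: X=14, d=4 → birth, X_13=15

no


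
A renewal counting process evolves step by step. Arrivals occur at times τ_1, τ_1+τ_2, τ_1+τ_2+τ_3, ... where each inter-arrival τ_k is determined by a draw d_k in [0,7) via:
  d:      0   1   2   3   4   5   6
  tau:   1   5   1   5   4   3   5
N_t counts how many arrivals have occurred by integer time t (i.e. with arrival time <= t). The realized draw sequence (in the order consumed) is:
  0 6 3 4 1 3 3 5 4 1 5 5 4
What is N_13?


3

draw d_1=0: τ_1=1, arrival time A_1=1
draw d_2=6: τ_2=5, arrival time A_2=6
draw d_3=3: τ_3=5, arrival time A_3=11
draw d_4=4: τ_4=4, arrival time A_4=15
draw d_5=1: τ_5=5, arrival time A_5=20
draw d_6=3: τ_6=5, arrival time A_6=25
draw d_7=3: τ_7=5, arrival time A_7=30
draw d_8=5: τ_8=3, arrival time A_8=33
draw d_9=4: τ_9=4, arrival time A_9=37
draw d_10=1: τ_10=5, arrival time A_10=42
draw d_11=5: τ_11=3, arrival time A_11=45
draw d_12=5: τ_12=3, arrival time A_12=48
draw d_13=4: τ_13=4, arrival time A_13=52
N_t over t=0..13: 0:0 1:1 2:1 3:1 4:1 5:1 6:2 7:2 8:2 9:2 10:2 11:3 12:3 13:3


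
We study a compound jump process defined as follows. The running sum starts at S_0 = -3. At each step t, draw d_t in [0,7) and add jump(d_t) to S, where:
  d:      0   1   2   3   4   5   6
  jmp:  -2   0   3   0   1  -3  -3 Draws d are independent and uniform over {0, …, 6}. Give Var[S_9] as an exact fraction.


1872/49

Outcome values over d=0..6: [-2, 0, 3, 0, 1, -3, -3]
Σy = -4, Σy² = 32, M = 7
μ = -4/7 = -4/7,  σ² = 32/7 − (-4/7)² = 208/49
Independent increments: Var[S_9] = 9·σ² = 9·(208/49) = 1872/49


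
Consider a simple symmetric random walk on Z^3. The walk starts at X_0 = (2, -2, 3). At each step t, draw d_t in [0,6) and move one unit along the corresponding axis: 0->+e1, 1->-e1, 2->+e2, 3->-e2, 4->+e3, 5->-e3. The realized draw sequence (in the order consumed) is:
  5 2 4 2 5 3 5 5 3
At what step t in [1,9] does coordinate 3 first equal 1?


t=0: X=(2, -2, 3), d=5 → -e3, X_1=(2, -2, 2)
t=1: X=(2, -2, 2), d=2 → +e2, X_2=(2, -1, 2)
t=2: X=(2, -1, 2), d=4 → +e3, X_3=(2, -1, 3)
t=3: X=(2, -1, 3), d=2 → +e2, X_4=(2, 0, 3)
t=4: X=(2, 0, 3), d=5 → -e3, X_5=(2, 0, 2)
t=5: X=(2, 0, 2), d=3 → -e2, X_6=(2, -1, 2)
t=6: X=(2, -1, 2), d=5 → -e3, X_7=(2, -1, 1)
t=7: X=(2, -1, 1), d=5 → -e3, X_8=(2, -1, 0)
t=8: X=(2, -1, 0), d=3 → -e2, X_9=(2, -2, 0)

7


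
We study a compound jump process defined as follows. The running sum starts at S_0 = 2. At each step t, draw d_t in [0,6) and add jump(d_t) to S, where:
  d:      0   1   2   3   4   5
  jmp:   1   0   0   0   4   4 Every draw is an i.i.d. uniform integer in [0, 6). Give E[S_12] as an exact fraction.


Outcome values over d=0..5: [1, 0, 0, 0, 4, 4]
Σy = 9, Σy² = 33, M = 6
μ = 9/6 = 3/2,  σ² = 33/6 − (3/2)² = 13/4
E[S_12] = 2 + 12·(3/2) = 20

20


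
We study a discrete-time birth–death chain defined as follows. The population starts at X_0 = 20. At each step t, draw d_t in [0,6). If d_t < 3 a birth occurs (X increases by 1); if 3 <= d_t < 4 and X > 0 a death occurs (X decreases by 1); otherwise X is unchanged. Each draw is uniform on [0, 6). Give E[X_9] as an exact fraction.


X can drop by at most 1 per step and X_0 = 20 > T = 9, so X_t >= 20 − t >= 11 > 0 for every t <= 9: the floor at 0 (the 'and X > 0' condition) never binds. Hence X_9 = X_0 + Σ_{t<9} Y_t with i.i.d. increments Y_t = y(d_t) ∈ {+1, −1, 0}.
Outcome values over d=0..5: [1, 1, 1, -1, 0, 0]
Σy = 2, Σy² = 4, M = 6
μ = 2/6 = 1/3,  σ² = 4/6 − (1/3)² = 5/9
E[X_9] = 20 + 9·(1/3) = 23

23


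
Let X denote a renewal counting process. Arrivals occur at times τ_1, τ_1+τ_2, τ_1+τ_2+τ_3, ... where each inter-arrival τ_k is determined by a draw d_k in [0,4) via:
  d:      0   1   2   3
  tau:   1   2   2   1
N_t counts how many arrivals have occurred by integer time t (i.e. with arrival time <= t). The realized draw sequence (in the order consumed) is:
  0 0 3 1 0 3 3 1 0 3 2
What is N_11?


9

draw d_1=0: τ_1=1, arrival time A_1=1
draw d_2=0: τ_2=1, arrival time A_2=2
draw d_3=3: τ_3=1, arrival time A_3=3
draw d_4=1: τ_4=2, arrival time A_4=5
draw d_5=0: τ_5=1, arrival time A_5=6
draw d_6=3: τ_6=1, arrival time A_6=7
draw d_7=3: τ_7=1, arrival time A_7=8
draw d_8=1: τ_8=2, arrival time A_8=10
draw d_9=0: τ_9=1, arrival time A_9=11
draw d_10=3: τ_10=1, arrival time A_10=12
draw d_11=2: τ_11=2, arrival time A_11=14
N_t over t=0..11: 0:0 1:1 2:2 3:3 4:3 5:4 6:5 7:6 8:7 9:7 10:8 11:9


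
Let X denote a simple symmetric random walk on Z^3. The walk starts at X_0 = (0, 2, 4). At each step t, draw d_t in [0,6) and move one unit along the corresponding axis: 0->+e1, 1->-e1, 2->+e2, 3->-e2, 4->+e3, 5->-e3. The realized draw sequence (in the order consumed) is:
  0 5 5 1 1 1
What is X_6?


(-2, 2, 2)

t=0: X=(0, 2, 4), d=0 → +e1, X_1=(1, 2, 4)
t=1: X=(1, 2, 4), d=5 → -e3, X_2=(1, 2, 3)
t=2: X=(1, 2, 3), d=5 → -e3, X_3=(1, 2, 2)
t=3: X=(1, 2, 2), d=1 → -e1, X_4=(0, 2, 2)
t=4: X=(0, 2, 2), d=1 → -e1, X_5=(-1, 2, 2)
t=5: X=(-1, 2, 2), d=1 → -e1, X_6=(-2, 2, 2)
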